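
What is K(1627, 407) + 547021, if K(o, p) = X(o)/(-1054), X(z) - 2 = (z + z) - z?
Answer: 576558505/1054 ≈ 5.4702e+5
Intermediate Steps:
X(z) = 2 + z (X(z) = 2 + ((z + z) - z) = 2 + (2*z - z) = 2 + z)
K(o, p) = -1/527 - o/1054 (K(o, p) = (2 + o)/(-1054) = (2 + o)*(-1/1054) = -1/527 - o/1054)
K(1627, 407) + 547021 = (-1/527 - 1/1054*1627) + 547021 = (-1/527 - 1627/1054) + 547021 = -1629/1054 + 547021 = 576558505/1054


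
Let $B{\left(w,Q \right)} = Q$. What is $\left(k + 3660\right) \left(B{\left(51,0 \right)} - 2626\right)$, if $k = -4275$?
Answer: $1614990$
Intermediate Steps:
$\left(k + 3660\right) \left(B{\left(51,0 \right)} - 2626\right) = \left(-4275 + 3660\right) \left(0 - 2626\right) = \left(-615\right) \left(-2626\right) = 1614990$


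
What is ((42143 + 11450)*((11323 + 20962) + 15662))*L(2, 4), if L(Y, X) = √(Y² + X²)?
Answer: 5139247142*√5 ≈ 1.1492e+10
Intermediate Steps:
L(Y, X) = √(X² + Y²)
((42143 + 11450)*((11323 + 20962) + 15662))*L(2, 4) = ((42143 + 11450)*((11323 + 20962) + 15662))*√(4² + 2²) = (53593*(32285 + 15662))*√(16 + 4) = (53593*47947)*√20 = 2569623571*(2*√5) = 5139247142*√5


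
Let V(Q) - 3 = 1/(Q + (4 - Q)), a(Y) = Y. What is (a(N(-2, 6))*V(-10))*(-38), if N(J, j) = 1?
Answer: -247/2 ≈ -123.50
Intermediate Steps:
V(Q) = 13/4 (V(Q) = 3 + 1/(Q + (4 - Q)) = 3 + 1/4 = 13/4)
(a(N(-2, 6))*V(-10))*(-38) = (1*(13/4))*(-38) = (13/4)*(-38) = -247/2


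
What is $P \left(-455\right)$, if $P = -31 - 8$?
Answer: $17745$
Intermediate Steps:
$P = -39$
$P \left(-455\right) = \left(-39\right) \left(-455\right) = 17745$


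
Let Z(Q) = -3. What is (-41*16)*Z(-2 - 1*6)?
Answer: 1968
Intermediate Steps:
(-41*16)*Z(-2 - 1*6) = -41*16*(-3) = -656*(-3) = 1968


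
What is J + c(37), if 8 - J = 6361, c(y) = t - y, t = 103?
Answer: -6287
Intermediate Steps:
c(y) = 103 - y
J = -6353 (J = 8 - 1*6361 = 8 - 6361 = -6353)
J + c(37) = -6353 + (103 - 1*37) = -6353 + (103 - 37) = -6353 + 66 = -6287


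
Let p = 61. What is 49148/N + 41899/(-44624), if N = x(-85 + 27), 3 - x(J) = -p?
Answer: 2139159/2789 ≈ 767.00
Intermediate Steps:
x(J) = 64 (x(J) = 3 - (-1)*61 = 3 - 1*(-61) = 3 + 61 = 64)
N = 64
49148/N + 41899/(-44624) = 49148/64 + 41899/(-44624) = 49148*(1/64) + 41899*(-1/44624) = 12287/16 - 41899/44624 = 2139159/2789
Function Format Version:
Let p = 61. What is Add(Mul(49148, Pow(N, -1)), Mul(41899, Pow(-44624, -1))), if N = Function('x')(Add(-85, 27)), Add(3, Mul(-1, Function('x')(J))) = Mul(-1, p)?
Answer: Rational(2139159, 2789) ≈ 767.00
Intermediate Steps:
Function('x')(J) = 64 (Function('x')(J) = Add(3, Mul(-1, Mul(-1, 61))) = Add(3, Mul(-1, -61)) = Add(3, 61) = 64)
N = 64
Add(Mul(49148, Pow(N, -1)), Mul(41899, Pow(-44624, -1))) = Add(Mul(49148, Pow(64, -1)), Mul(41899, Pow(-44624, -1))) = Add(Mul(49148, Rational(1, 64)), Mul(41899, Rational(-1, 44624))) = Add(Rational(12287, 16), Rational(-41899, 44624)) = Rational(2139159, 2789)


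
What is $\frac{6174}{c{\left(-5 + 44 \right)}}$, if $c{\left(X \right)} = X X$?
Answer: $\frac{686}{169} \approx 4.0592$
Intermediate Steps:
$c{\left(X \right)} = X^{2}$
$\frac{6174}{c{\left(-5 + 44 \right)}} = \frac{6174}{\left(-5 + 44\right)^{2}} = \frac{6174}{39^{2}} = \frac{6174}{1521} = 6174 \cdot \frac{1}{1521} = \frac{686}{169}$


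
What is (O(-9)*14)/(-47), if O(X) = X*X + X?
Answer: -1008/47 ≈ -21.447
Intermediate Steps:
O(X) = X + X² (O(X) = X² + X = X + X²)
(O(-9)*14)/(-47) = (-9*(1 - 9)*14)/(-47) = (-9*(-8)*14)*(-1/47) = (72*14)*(-1/47) = 1008*(-1/47) = -1008/47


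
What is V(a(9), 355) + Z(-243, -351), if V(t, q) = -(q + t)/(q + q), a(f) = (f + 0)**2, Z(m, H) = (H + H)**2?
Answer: 174945202/355 ≈ 4.9280e+5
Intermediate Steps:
Z(m, H) = 4*H**2 (Z(m, H) = (2*H)**2 = 4*H**2)
a(f) = f**2
V(t, q) = -(q + t)/(2*q)
V(a(9), 355) + Z(-243, -351) = (1/2)*(-1*355 - 1*9**2)/355 + 4*(-351)**2 = (1/2)*(1/355)*(-355 - 1*81) + 4*123201 = (1/2)*(1/355)*(-355 - 81) + 492804 = (1/2)*(1/355)*(-436) + 492804 = -218/355 + 492804 = 174945202/355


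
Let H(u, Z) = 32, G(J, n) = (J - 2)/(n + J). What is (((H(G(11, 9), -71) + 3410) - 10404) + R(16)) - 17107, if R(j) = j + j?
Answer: -24037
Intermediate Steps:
R(j) = 2*j
G(J, n) = (-2 + J)/(J + n)
(((H(G(11, 9), -71) + 3410) - 10404) + R(16)) - 17107 = (((32 + 3410) - 10404) + 2*16) - 17107 = ((3442 - 10404) + 32) - 17107 = (-6962 + 32) - 17107 = -6930 - 17107 = -24037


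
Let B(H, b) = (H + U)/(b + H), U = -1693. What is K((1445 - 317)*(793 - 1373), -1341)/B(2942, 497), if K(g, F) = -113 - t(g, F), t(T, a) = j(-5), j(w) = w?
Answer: -371412/1249 ≈ -297.37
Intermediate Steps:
t(T, a) = -5
K(g, F) = -108 (K(g, F) = -113 - 1*(-5) = -113 + 5 = -108)
B(H, b) = (-1693 + H)/(H + b) (B(H, b) = (H - 1693)/(b + H) = (-1693 + H)/(H + b))
K((1445 - 317)*(793 - 1373), -1341)/B(2942, 497) = -108*(2942 + 497)/(-1693 + 2942) = -108/(1249/3439) = -108/((1/3439)*1249) = -108/1249/3439 = -108*3439/1249 = -371412/1249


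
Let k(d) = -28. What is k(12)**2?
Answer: 784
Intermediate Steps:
k(12)**2 = (-28)**2 = 784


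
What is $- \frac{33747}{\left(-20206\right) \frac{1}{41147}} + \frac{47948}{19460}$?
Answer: $\frac{6755721900107}{98302190} \approx 68724.0$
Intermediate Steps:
$- \frac{33747}{\left(-20206\right) \frac{1}{41147}} + \frac{47948}{19460} = - \frac{33747}{\left(-20206\right) \frac{1}{41147}} + 47948 \cdot \frac{1}{19460} = - \frac{33747}{- \frac{20206}{41147}} + \frac{11987}{4865} = \left(-33747\right) \left(- \frac{41147}{20206}\right) + \frac{11987}{4865} = \frac{1388587809}{20206} + \frac{11987}{4865} = \frac{6755721900107}{98302190}$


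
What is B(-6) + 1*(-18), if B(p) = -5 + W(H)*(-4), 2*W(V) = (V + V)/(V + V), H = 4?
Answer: -25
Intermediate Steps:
W(V) = 1/2 (W(V) = ((V + V)/(V + V))/2 = ((2*V)/((2*V)))/2 = ((2*V)*(1/(2*V)))/2 = (1/2)*1 = 1/2)
B(p) = -7 (B(p) = -5 + (1/2)*(-4) = -5 - 2 = -7)
B(-6) + 1*(-18) = -7 + 1*(-18) = -7 - 18 = -25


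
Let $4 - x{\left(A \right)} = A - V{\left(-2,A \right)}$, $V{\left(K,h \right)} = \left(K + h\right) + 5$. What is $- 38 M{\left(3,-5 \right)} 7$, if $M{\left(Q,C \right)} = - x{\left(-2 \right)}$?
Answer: $1862$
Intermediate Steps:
$V{\left(K,h \right)} = 5 + K + h$
$x{\left(A \right)} = 7$ ($x{\left(A \right)} = 4 - \left(A - \left(5 - 2 + A\right)\right) = 4 - \left(A - \left(3 + A\right)\right) = 4 - -3 = 4 + 3 = 7$)
$M{\left(Q,C \right)} = -7$ ($M{\left(Q,C \right)} = \left(-1\right) 7 = -7$)
$- 38 M{\left(3,-5 \right)} 7 = \left(-38\right) \left(-7\right) 7 = 266 \cdot 7 = 1862$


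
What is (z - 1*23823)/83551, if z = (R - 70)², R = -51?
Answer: -9182/83551 ≈ -0.10990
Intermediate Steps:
z = 14641 (z = (-51 - 70)² = (-121)² = 14641)
(z - 1*23823)/83551 = (14641 - 1*23823)/83551 = (14641 - 23823)*(1/83551) = -9182*1/83551 = -9182/83551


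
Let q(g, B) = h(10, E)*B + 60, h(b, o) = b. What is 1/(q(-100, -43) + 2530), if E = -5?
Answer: 1/2160 ≈ 0.00046296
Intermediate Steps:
q(g, B) = 60 + 10*B (q(g, B) = 10*B + 60 = 60 + 10*B)
1/(q(-100, -43) + 2530) = 1/((60 + 10*(-43)) + 2530) = 1/((60 - 430) + 2530) = 1/(-370 + 2530) = 1/2160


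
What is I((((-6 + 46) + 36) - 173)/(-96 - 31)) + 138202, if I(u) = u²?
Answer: 2229069467/16129 ≈ 1.3820e+5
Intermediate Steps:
I((((-6 + 46) + 36) - 173)/(-96 - 31)) + 138202 = ((((-6 + 46) + 36) - 173)/(-96 - 31))² + 138202 = (((40 + 36) - 173)/(-127))² + 138202 = ((76 - 173)*(-1/127))² + 138202 = (-97*(-1/127))² + 138202 = (97/127)² + 138202 = 9409/16129 + 138202 = 2229069467/16129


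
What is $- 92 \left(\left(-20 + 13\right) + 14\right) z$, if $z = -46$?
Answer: $29624$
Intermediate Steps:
$- 92 \left(\left(-20 + 13\right) + 14\right) z = - 92 \left(\left(-20 + 13\right) + 14\right) \left(-46\right) = - 92 \left(-7 + 14\right) \left(-46\right) = \left(-92\right) 7 \left(-46\right) = \left(-644\right) \left(-46\right) = 29624$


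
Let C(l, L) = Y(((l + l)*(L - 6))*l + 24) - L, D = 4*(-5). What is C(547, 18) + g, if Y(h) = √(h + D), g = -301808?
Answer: -301826 + 2*√1795255 ≈ -2.9915e+5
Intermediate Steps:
D = -20
Y(h) = √(-20 + h) (Y(h) = √(h - 20) = √(-20 + h))
C(l, L) = √(4 + 2*l²*(-6 + L)) - L (C(l, L) = √(-20 + (((l + l)*(L - 6))*l + 24)) - L = √(-20 + (((2*l)*(-6 + L))*l + 24)) - L = √(-20 + ((2*l*(-6 + L))*l + 24)) - L = √(-20 + (2*l²*(-6 + L) + 24)) - L = √(-20 + (24 + 2*l²*(-6 + L))) - L = √(4 + 2*l²*(-6 + L)) - L)
C(547, 18) + g = (√(4 - 12*547² + 2*18*547²) - 1*18) - 301808 = (√(4 - 12*299209 + 2*18*299209) - 18) - 301808 = (√(4 - 3590508 + 10771524) - 18) - 301808 = (√7181020 - 18) - 301808 = (2*√1795255 - 18) - 301808 = (-18 + 2*√1795255) - 301808 = -301826 + 2*√1795255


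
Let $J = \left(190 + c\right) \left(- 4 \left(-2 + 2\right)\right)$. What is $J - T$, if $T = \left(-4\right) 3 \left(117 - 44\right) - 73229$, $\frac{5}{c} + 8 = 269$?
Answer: $74105$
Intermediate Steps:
$c = \frac{5}{261}$ ($c = \frac{5}{-8 + 269} = \frac{5}{261} \approx 0.019157$)
$T = -74105$ ($T = \left(-12\right) 73 - 73229 = -876 - 73229 = -74105$)
$J = 0$ ($J = \left(190 + \frac{5}{261}\right) \left(- 4 \left(-2 + 2\right)\right) = \frac{49595 \left(\left(-4\right) 0\right)}{261} = \frac{49595}{261} \cdot 0 = 0$)
$J - T = 0 - -74105 = 0 + 74105 = 74105$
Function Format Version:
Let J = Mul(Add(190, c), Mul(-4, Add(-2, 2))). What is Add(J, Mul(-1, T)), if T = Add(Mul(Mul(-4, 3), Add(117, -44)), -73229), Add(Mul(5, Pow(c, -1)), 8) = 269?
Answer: 74105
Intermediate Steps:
c = Rational(5, 261) (c = Mul(5, Pow(Add(-8, 269), -1)) = Mul(5, Pow(261, -1)) = Mul(5, Rational(1, 261)) = Rational(5, 261) ≈ 0.019157)
T = -74105 (T = Add(Mul(-12, 73), -73229) = Add(-876, -73229) = -74105)
J = 0 (J = Mul(Add(190, Rational(5, 261)), Mul(-4, Add(-2, 2))) = Mul(Rational(49595, 261), Mul(-4, 0)) = Mul(Rational(49595, 261), 0) = 0)
Add(J, Mul(-1, T)) = Add(0, Mul(-1, -74105)) = Add(0, 74105) = 74105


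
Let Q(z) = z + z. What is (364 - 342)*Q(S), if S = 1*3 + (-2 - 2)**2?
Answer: 836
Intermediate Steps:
S = 19 (S = 3 + (-4)**2 = 3 + 16 = 19)
Q(z) = 2*z
(364 - 342)*Q(S) = (364 - 342)*(2*19) = 22*38 = 836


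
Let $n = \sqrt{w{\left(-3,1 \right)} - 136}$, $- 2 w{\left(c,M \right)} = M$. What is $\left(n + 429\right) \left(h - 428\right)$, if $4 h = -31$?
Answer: $- \frac{747747}{4} - \frac{1743 i \sqrt{546}}{8} \approx -1.8694 \cdot 10^{5} - 5091.0 i$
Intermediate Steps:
$h = - \frac{31}{4}$ ($h = \frac{1}{4} \left(-31\right) = - \frac{31}{4} \approx -7.75$)
$w{\left(c,M \right)} = - \frac{M}{2}$
$n = \frac{i \sqrt{546}}{2}$ ($n = \sqrt{\left(- \frac{1}{2}\right) 1 - 136} = \sqrt{- \frac{1}{2} - 136} = \sqrt{- \frac{273}{2}} = \frac{i \sqrt{546}}{2} \approx 11.683 i$)
$\left(n + 429\right) \left(h - 428\right) = \left(\frac{i \sqrt{546}}{2} + 429\right) \left(- \frac{31}{4} - 428\right) = \left(429 + \frac{i \sqrt{546}}{2}\right) \left(- \frac{1743}{4}\right) = - \frac{747747}{4} - \frac{1743 i \sqrt{546}}{8}$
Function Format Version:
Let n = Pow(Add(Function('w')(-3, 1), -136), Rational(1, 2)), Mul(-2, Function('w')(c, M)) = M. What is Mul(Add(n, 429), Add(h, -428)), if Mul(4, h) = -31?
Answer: Add(Rational(-747747, 4), Mul(Rational(-1743, 8), I, Pow(546, Rational(1, 2)))) ≈ Add(-1.8694e+5, Mul(-5091.0, I))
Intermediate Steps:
h = Rational(-31, 4) (h = Mul(Rational(1, 4), -31) = Rational(-31, 4) ≈ -7.7500)
Function('w')(c, M) = Mul(Rational(-1, 2), M)
n = Mul(Rational(1, 2), I, Pow(546, Rational(1, 2))) (n = Pow(Add(Mul(Rational(-1, 2), 1), -136), Rational(1, 2)) = Pow(Add(Rational(-1, 2), -136), Rational(1, 2)) = Pow(Rational(-273, 2), Rational(1, 2)) = Mul(Rational(1, 2), I, Pow(546, Rational(1, 2))) ≈ Mul(11.683, I))
Mul(Add(n, 429), Add(h, -428)) = Mul(Add(Mul(Rational(1, 2), I, Pow(546, Rational(1, 2))), 429), Add(Rational(-31, 4), -428)) = Mul(Add(429, Mul(Rational(1, 2), I, Pow(546, Rational(1, 2)))), Rational(-1743, 4)) = Add(Rational(-747747, 4), Mul(Rational(-1743, 8), I, Pow(546, Rational(1, 2))))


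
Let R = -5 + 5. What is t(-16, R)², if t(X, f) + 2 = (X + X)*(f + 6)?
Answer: 37636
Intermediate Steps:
R = 0
t(X, f) = -2 + 2*X*(6 + f) (t(X, f) = -2 + (X + X)*(f + 6) = -2 + (2*X)*(6 + f) = -2 + 2*X*(6 + f))
t(-16, R)² = (-2 + 12*(-16) + 2*(-16)*0)² = (-2 - 192 + 0)² = (-194)² = 37636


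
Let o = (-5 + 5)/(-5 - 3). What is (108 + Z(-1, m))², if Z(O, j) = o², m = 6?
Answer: 11664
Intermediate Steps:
o = 0 (o = 0/(-8) = 0*(-⅛) = 0)
Z(O, j) = 0 (Z(O, j) = 0² = 0)
(108 + Z(-1, m))² = (108 + 0)² = 108² = 11664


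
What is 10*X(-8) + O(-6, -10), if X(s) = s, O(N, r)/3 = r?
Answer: -110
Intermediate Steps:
O(N, r) = 3*r
10*X(-8) + O(-6, -10) = 10*(-8) + 3*(-10) = -80 - 30 = -110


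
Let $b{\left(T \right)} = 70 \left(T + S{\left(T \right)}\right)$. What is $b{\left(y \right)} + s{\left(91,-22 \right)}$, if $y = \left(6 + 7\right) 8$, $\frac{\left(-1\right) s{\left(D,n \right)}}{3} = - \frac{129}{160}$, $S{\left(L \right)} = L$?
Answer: $\frac{2329987}{160} \approx 14562.0$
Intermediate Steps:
$s{\left(D,n \right)} = \frac{387}{160}$ ($s{\left(D,n \right)} = - 3 \left(- \frac{129}{160}\right) = - 3 \left(\left(-129\right) \frac{1}{160}\right) = \left(-3\right) \left(- \frac{129}{160}\right) = \frac{387}{160}$)
$y = 104$ ($y = 13 \cdot 8 = 104$)
$b{\left(T \right)} = 140 T$ ($b{\left(T \right)} = 70 \left(T + T\right) = 70 \cdot 2 T = 140 T$)
$b{\left(y \right)} + s{\left(91,-22 \right)} = 140 \cdot 104 + \frac{387}{160} = 14560 + \frac{387}{160} = \frac{2329987}{160}$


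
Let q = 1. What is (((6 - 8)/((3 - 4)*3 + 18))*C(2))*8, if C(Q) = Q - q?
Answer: -16/15 ≈ -1.0667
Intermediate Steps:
C(Q) = -1 + Q (C(Q) = Q - 1*1 = Q - 1 = -1 + Q)
(((6 - 8)/((3 - 4)*3 + 18))*C(2))*8 = (((6 - 8)/((3 - 4)*3 + 18))*(-1 + 2))*8 = (-2/(-1*3 + 18)*1)*8 = (-2/(-3 + 18)*1)*8 = (-2/15*1)*8 = (-2*1/15*1)*8 = -2/15*1*8 = -2/15*8 = -16/15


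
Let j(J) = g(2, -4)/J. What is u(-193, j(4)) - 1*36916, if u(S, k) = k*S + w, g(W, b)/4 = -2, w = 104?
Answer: -36426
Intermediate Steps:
g(W, b) = -8 (g(W, b) = 4*(-2) = -8)
j(J) = -8/J
u(S, k) = 104 + S*k (u(S, k) = k*S + 104 = S*k + 104 = 104 + S*k)
u(-193, j(4)) - 1*36916 = (104 - (-1544)/4) - 1*36916 = (104 - (-1544)/4) - 36916 = (104 - 193*(-2)) - 36916 = (104 + 386) - 36916 = 490 - 36916 = -36426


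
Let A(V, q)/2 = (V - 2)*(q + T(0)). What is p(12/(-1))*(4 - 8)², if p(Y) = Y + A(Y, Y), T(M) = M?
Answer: 5184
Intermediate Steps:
A(V, q) = 2*q*(-2 + V) (A(V, q) = 2*((V - 2)*(q + 0)) = 2*((-2 + V)*q) = 2*(q*(-2 + V)) = 2*q*(-2 + V))
p(Y) = Y + 2*Y*(-2 + Y)
p(12/(-1))*(4 - 8)² = ((12/(-1))*(-3 + 2*(12/(-1))))*(4 - 8)² = ((12*(-1))*(-3 + 2*(12*(-1))))*(-4)² = -12*(-3 + 2*(-12))*16 = -12*(-3 - 24)*16 = -12*(-27)*16 = 324*16 = 5184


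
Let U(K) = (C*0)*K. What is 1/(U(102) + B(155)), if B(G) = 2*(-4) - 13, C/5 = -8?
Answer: -1/21 ≈ -0.047619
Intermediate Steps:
C = -40 (C = 5*(-8) = -40)
B(G) = -21 (B(G) = -8 - 13 = -21)
U(K) = 0 (U(K) = (-40*0)*K = 0*K = 0)
1/(U(102) + B(155)) = 1/(0 - 21) = 1/(-21) = -1/21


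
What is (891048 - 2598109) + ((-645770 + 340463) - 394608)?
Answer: -2406976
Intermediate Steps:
(891048 - 2598109) + ((-645770 + 340463) - 394608) = -1707061 + (-305307 - 394608) = -1707061 - 699915 = -2406976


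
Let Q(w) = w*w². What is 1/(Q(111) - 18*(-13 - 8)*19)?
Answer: 1/1374813 ≈ 7.2737e-7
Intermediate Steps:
Q(w) = w³
1/(Q(111) - 18*(-13 - 8)*19) = 1/(111³ - 18*(-13 - 8)*19) = 1/(1367631 - (-378)*19) = 1/(1367631 - 18*(-399)) = 1/(1367631 + 7182) = 1/1374813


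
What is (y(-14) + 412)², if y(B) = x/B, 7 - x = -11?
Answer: 8265625/49 ≈ 1.6869e+5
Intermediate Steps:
x = 18 (x = 7 - 1*(-11) = 7 + 11 = 18)
y(B) = 18/B
(y(-14) + 412)² = (18/(-14) + 412)² = (18*(-1/14) + 412)² = (-9/7 + 412)² = (2875/7)² = 8265625/49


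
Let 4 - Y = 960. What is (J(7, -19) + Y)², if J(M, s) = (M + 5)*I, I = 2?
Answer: 868624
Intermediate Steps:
Y = -956 (Y = 4 - 1*960 = 4 - 960 = -956)
J(M, s) = 10 + 2*M (J(M, s) = (M + 5)*2 = (5 + M)*2 = 10 + 2*M)
(J(7, -19) + Y)² = ((10 + 2*7) - 956)² = ((10 + 14) - 956)² = (24 - 956)² = (-932)² = 868624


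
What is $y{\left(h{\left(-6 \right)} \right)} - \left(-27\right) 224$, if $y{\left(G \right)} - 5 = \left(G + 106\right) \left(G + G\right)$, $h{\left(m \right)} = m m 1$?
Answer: $16277$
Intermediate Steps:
$h{\left(m \right)} = m^{2}$ ($h{\left(m \right)} = m^{2} \cdot 1 = m^{2}$)
$y{\left(G \right)} = 5 + 2 G \left(106 + G\right)$ ($y{\left(G \right)} = 5 + \left(G + 106\right) \left(G + G\right) = 5 + \left(106 + G\right) 2 G = 5 + 2 G \left(106 + G\right)$)
$y{\left(h{\left(-6 \right)} \right)} - \left(-27\right) 224 = \left(5 + 2 \left(\left(-6\right)^{2}\right)^{2} + 212 \left(-6\right)^{2}\right) - \left(-27\right) 224 = \left(5 + 2 \cdot 36^{2} + 212 \cdot 36\right) - -6048 = \left(5 + 2 \cdot 1296 + 7632\right) + 6048 = \left(5 + 2592 + 7632\right) + 6048 = 10229 + 6048 = 16277$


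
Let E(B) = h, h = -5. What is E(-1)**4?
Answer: 625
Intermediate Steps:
E(B) = -5
E(-1)**4 = (-5)**4 = 625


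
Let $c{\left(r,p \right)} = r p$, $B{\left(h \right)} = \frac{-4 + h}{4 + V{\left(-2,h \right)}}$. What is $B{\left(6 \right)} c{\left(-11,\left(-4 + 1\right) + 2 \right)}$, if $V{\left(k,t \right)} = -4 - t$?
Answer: $- \frac{11}{3} \approx -3.6667$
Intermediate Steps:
$B{\left(h \right)} = - \frac{-4 + h}{h}$ ($B{\left(h \right)} = \frac{-4 + h}{4 - \left(4 + h\right)} = \frac{-4 + h}{\left(-1\right) h} = \left(-4 + h\right) \left(- \frac{1}{h}\right) = - \frac{-4 + h}{h}$)
$c{\left(r,p \right)} = p r$
$B{\left(6 \right)} c{\left(-11,\left(-4 + 1\right) + 2 \right)} = \frac{4 - 6}{6} \left(\left(-4 + 1\right) + 2\right) \left(-11\right) = \frac{4 - 6}{6} \left(-3 + 2\right) \left(-11\right) = \frac{1}{6} \left(-2\right) \left(\left(-1\right) \left(-11\right)\right) = \left(- \frac{1}{3}\right) 11 = - \frac{11}{3}$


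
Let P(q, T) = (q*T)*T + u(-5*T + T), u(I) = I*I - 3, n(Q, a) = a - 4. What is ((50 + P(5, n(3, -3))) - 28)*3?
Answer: 3144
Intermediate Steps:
n(Q, a) = -4 + a
u(I) = -3 + I**2 (u(I) = I**2 - 3 = -3 + I**2)
P(q, T) = -3 + 16*T**2 + q*T**2 (P(q, T) = (q*T)*T + (-3 + (-5*T + T)**2) = (T*q)*T + (-3 + (-4*T)**2) = q*T**2 + (-3 + 16*T**2) = -3 + 16*T**2 + q*T**2)
((50 + P(5, n(3, -3))) - 28)*3 = ((50 + (-3 + 16*(-4 - 3)**2 + 5*(-4 - 3)**2)) - 28)*3 = ((50 + (-3 + 16*(-7)**2 + 5*(-7)**2)) - 28)*3 = ((50 + (-3 + 16*49 + 5*49)) - 28)*3 = ((50 + (-3 + 784 + 245)) - 28)*3 = ((50 + 1026) - 28)*3 = (1076 - 28)*3 = 1048*3 = 3144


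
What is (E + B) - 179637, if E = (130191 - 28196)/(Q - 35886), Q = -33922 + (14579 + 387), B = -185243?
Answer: -20010850955/54842 ≈ -3.6488e+5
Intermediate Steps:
Q = -18956 (Q = -33922 + 14966 = -18956)
E = -101995/54842 (E = (130191 - 28196)/(-18956 - 35886) = 101995/(-54842) = 101995*(-1/54842) = -101995/54842 ≈ -1.8598)
(E + B) - 179637 = (-101995/54842 - 185243) - 179637 = -10159198601/54842 - 179637 = -20010850955/54842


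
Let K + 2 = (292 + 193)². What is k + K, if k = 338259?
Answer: 573482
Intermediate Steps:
K = 235223 (K = -2 + (292 + 193)² = -2 + 485² = -2 + 235225 = 235223)
k + K = 338259 + 235223 = 573482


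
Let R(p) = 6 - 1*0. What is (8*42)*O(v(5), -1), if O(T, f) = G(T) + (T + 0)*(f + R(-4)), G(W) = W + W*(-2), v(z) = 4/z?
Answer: 5376/5 ≈ 1075.2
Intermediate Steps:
R(p) = 6 (R(p) = 6 + 0 = 6)
G(W) = -W (G(W) = W - 2*W = -W)
O(T, f) = -T + T*(6 + f) (O(T, f) = -T + (T + 0)*(f + 6) = -T + T*(6 + f))
(8*42)*O(v(5), -1) = (8*42)*((4/5)*(5 - 1)) = 336*((4*(⅕))*4) = 336*((⅘)*4) = 336*(16/5) = 5376/5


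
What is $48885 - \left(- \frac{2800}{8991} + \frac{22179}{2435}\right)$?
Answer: $\frac{1070050866836}{21893085} \approx 48876.0$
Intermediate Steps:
$48885 - \left(- \frac{2800}{8991} + \frac{22179}{2435}\right) = 48885 - \left(\frac{22179}{2435} + \frac{2800}{-8991}\right) = 48885 - \frac{192593389}{21893085} = \frac{1070050866836}{21893085}$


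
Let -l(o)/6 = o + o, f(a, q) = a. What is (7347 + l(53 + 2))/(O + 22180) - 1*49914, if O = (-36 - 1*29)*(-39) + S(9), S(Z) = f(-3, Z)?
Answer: -1233468081/24712 ≈ -49914.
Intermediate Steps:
S(Z) = -3
l(o) = -12*o (l(o) = -6*(o + o) = -12*o)
O = 2532 (O = (-36 - 1*29)*(-39) - 3 = (-36 - 29)*(-39) - 3 = -65*(-39) - 3 = 2535 - 3 = 2532)
(7347 + l(53 + 2))/(O + 22180) - 1*49914 = (7347 - 12*(53 + 2))/(2532 + 22180) - 1*49914 = (7347 - 12*55)/24712 - 49914 = (7347 - 660)*(1/24712) - 49914 = 6687*(1/24712) - 49914 = 6687/24712 - 49914 = -1233468081/24712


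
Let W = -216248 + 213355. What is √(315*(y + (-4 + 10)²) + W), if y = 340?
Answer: √115547 ≈ 339.92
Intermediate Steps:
W = -2893
√(315*(y + (-4 + 10)²) + W) = √(315*(340 + (-4 + 10)²) - 2893) = √(315*(340 + 6²) - 2893) = √(315*(340 + 36) - 2893) = √(315*376 - 2893) = √(118440 - 2893) = √115547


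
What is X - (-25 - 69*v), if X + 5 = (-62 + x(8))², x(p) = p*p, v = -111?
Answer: -7635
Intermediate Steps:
x(p) = p²
X = -1 (X = -5 + (-62 + 8²)² = -5 + (-62 + 64)² = -5 + 2² = -5 + 4 = -1)
X - (-25 - 69*v) = -1 - (-25 - 69*(-111)) = -1 - (-25 + 7659) = -1 - 1*7634 = -1 - 7634 = -7635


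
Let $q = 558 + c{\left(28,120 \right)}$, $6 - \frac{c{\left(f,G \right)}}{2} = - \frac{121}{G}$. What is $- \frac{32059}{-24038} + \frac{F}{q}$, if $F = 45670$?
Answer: $\frac{9567032077}{117858314} \approx 81.174$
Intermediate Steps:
$c{\left(f,G \right)} = 12 + \frac{242}{G}$ ($c{\left(f,G \right)} = 12 - 2 \left(- \frac{121}{G}\right) = 12 + \frac{242}{G}$)
$q = \frac{34321}{60}$ ($q = 558 + \left(12 + \frac{242}{120}\right) = 558 + \left(12 + 242 \cdot \frac{1}{120}\right) = 558 + \left(12 + \frac{121}{60}\right) = 558 + \frac{841}{60} = \frac{34321}{60} \approx 572.02$)
$- \frac{32059}{-24038} + \frac{F}{q} = - \frac{32059}{-24038} + \frac{45670}{\frac{34321}{60}} = \left(-32059\right) \left(- \frac{1}{24038}\right) + 45670 \cdot \frac{60}{34321} = \frac{32059}{24038} + \frac{2740200}{34321} = \frac{9567032077}{117858314}$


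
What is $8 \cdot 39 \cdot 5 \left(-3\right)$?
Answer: $-4680$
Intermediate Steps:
$8 \cdot 39 \cdot 5 \left(-3\right) = 312 \left(-15\right) = -4680$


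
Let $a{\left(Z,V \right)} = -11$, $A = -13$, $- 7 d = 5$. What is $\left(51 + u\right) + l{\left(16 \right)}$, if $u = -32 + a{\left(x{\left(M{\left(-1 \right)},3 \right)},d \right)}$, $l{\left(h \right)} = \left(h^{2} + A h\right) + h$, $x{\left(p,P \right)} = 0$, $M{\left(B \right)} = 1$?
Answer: $72$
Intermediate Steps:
$d = - \frac{5}{7}$ ($d = \left(- \frac{1}{7}\right) 5 = - \frac{5}{7} \approx -0.71429$)
$l{\left(h \right)} = h^{2} - 12 h$ ($l{\left(h \right)} = \left(h^{2} - 13 h\right) + h = h^{2} - 12 h$)
$u = -43$ ($u = -32 - 11 = -43$)
$\left(51 + u\right) + l{\left(16 \right)} = \left(51 - 43\right) + 16 \left(-12 + 16\right) = 8 + 16 \cdot 4 = 8 + 64 = 72$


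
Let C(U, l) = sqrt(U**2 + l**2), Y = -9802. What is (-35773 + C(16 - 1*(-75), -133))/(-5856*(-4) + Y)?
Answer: -35773/13622 + sqrt(530)/1946 ≈ -2.6143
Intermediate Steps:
(-35773 + C(16 - 1*(-75), -133))/(-5856*(-4) + Y) = (-35773 + sqrt((16 - 1*(-75))**2 + (-133)**2))/(-5856*(-4) - 9802) = (-35773 + sqrt((16 + 75)**2 + 17689))/(23424 - 9802) = (-35773 + sqrt(91**2 + 17689))/13622 = (-35773 + sqrt(8281 + 17689))*(1/13622) = (-35773 + sqrt(25970))*(1/13622) = (-35773 + 7*sqrt(530))*(1/13622) = -35773/13622 + sqrt(530)/1946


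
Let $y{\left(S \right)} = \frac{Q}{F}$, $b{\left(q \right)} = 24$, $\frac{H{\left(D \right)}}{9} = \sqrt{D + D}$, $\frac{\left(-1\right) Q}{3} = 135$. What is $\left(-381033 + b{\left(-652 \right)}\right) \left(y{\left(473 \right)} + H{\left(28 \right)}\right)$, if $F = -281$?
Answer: $- \frac{154308645}{281} - 6858162 \sqrt{14} \approx -2.621 \cdot 10^{7}$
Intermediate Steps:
$Q = -405$ ($Q = \left(-3\right) 135 = -405$)
$H{\left(D \right)} = 9 \sqrt{2} \sqrt{D}$ ($H{\left(D \right)} = 9 \sqrt{D + D} = 9 \sqrt{2 D} = 9 \sqrt{2} \sqrt{D}$)
$y{\left(S \right)} = \frac{405}{281}$ ($y{\left(S \right)} = - \frac{405}{-281} = \left(-405\right) \left(- \frac{1}{281}\right) = \frac{405}{281}$)
$\left(-381033 + b{\left(-652 \right)}\right) \left(y{\left(473 \right)} + H{\left(28 \right)}\right) = \left(-381033 + 24\right) \left(\frac{405}{281} + 9 \sqrt{2} \sqrt{28}\right) = - 381009 \left(\frac{405}{281} + 9 \sqrt{2} \cdot 2 \sqrt{7}\right) = - 381009 \left(\frac{405}{281} + 18 \sqrt{14}\right) = - \frac{154308645}{281} - 6858162 \sqrt{14}$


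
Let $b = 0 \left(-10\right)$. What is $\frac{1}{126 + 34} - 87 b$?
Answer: $\frac{1}{160} \approx 0.00625$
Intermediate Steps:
$b = 0$
$\frac{1}{126 + 34} - 87 b = \frac{1}{126 + 34} - 0 = \frac{1}{160} + 0 = \frac{1}{160}$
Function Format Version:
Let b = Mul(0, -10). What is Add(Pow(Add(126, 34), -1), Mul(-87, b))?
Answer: Rational(1, 160) ≈ 0.0062500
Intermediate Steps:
b = 0
Add(Pow(Add(126, 34), -1), Mul(-87, b)) = Add(Pow(Add(126, 34), -1), Mul(-87, 0)) = Add(Pow(160, -1), 0) = Add(Rational(1, 160), 0) = Rational(1, 160)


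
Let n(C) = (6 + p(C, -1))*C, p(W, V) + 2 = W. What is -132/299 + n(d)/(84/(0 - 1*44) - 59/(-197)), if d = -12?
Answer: -1958187/32591 ≈ -60.084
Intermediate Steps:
p(W, V) = -2 + W
n(C) = C*(4 + C) (n(C) = (6 + (-2 + C))*C = (4 + C)*C = C*(4 + C))
-132/299 + n(d)/(84/(0 - 1*44) - 59/(-197)) = -132/299 + (-12*(4 - 12))/(84/(0 - 1*44) - 59/(-197)) = -132*1/299 + (-12*(-8))/(84/(0 - 44) - 59*(-1/197)) = -132/299 + 96/(84/(-44) + 59/197) = -132/299 + 96/(84*(-1/44) + 59/197) = -132/299 + 96/(-21/11 + 59/197) = -132/299 + 96/(-3488/2167) = -132/299 + 96*(-2167/3488) = -132/299 - 6501/109 = -1958187/32591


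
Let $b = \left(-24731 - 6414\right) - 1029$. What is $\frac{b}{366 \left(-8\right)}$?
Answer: $\frac{16087}{1464} \approx 10.988$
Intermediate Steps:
$b = -32174$ ($b = -31145 - 1029 = -32174$)
$\frac{b}{366 \left(-8\right)} = - \frac{32174}{366 \left(-8\right)} = - \frac{32174}{-2928} = \left(-32174\right) \left(- \frac{1}{2928}\right) = \frac{16087}{1464}$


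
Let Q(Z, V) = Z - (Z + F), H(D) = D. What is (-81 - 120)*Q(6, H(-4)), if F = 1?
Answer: 201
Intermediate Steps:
Q(Z, V) = -1 (Q(Z, V) = Z - (Z + 1) = Z - (1 + Z) = Z + (-1 - Z) = -1)
(-81 - 120)*Q(6, H(-4)) = (-81 - 120)*(-1) = -201*(-1) = 201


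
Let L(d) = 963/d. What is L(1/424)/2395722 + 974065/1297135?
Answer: 13634403505/14797975507 ≈ 0.92137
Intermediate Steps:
L(1/424)/2395722 + 974065/1297135 = (963/(1/424))/2395722 + 974065/1297135 = (963/(1/424))*(1/2395722) + 974065*(1/1297135) = (963*424)*(1/2395722) + 194813/259427 = 408312*(1/2395722) + 194813/259427 = 68052/399287 + 194813/259427 = 13634403505/14797975507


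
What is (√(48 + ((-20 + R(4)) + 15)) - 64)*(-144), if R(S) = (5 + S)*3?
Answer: 9216 - 144*√70 ≈ 8011.2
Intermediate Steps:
R(S) = 15 + 3*S
(√(48 + ((-20 + R(4)) + 15)) - 64)*(-144) = (√(48 + ((-20 + (15 + 3*4)) + 15)) - 64)*(-144) = (√(48 + ((-20 + (15 + 12)) + 15)) - 64)*(-144) = (√(48 + ((-20 + 27) + 15)) - 64)*(-144) = (√(48 + (7 + 15)) - 64)*(-144) = (√(48 + 22) - 64)*(-144) = (√70 - 64)*(-144) = (-64 + √70)*(-144) = 9216 - 144*√70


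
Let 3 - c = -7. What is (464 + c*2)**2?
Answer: 234256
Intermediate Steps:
c = 10 (c = 3 - 1*(-7) = 3 + 7 = 10)
(464 + c*2)**2 = (464 + 10*2)**2 = (464 + 20)**2 = 484**2 = 234256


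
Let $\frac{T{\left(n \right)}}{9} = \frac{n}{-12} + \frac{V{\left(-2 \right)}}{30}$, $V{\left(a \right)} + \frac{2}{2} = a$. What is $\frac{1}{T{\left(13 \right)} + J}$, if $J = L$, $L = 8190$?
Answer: $\frac{20}{163587} \approx 0.00012226$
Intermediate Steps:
$V{\left(a \right)} = -1 + a$
$T{\left(n \right)} = - \frac{9}{10} - \frac{3 n}{4}$ ($T{\left(n \right)} = 9 \left(\frac{n}{-12} + \frac{-1 - 2}{30}\right) = 9 \left(n \left(- \frac{1}{12}\right) - \frac{1}{10}\right) = 9 \left(- \frac{n}{12} - \frac{1}{10}\right) = 9 \left(- \frac{1}{10} - \frac{n}{12}\right) = - \frac{9}{10} - \frac{3 n}{4}$)
$J = 8190$
$\frac{1}{T{\left(13 \right)} + J} = \frac{1}{\left(- \frac{9}{10} - \frac{39}{4}\right) + 8190} = \frac{1}{- \frac{213}{20} + 8190} = \frac{1}{\frac{163587}{20}} = \frac{20}{163587}$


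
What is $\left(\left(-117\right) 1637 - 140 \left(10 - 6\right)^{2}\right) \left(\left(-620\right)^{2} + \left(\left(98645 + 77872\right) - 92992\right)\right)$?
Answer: $-90669359325$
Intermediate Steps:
$\left(\left(-117\right) 1637 - 140 \left(10 - 6\right)^{2}\right) \left(\left(-620\right)^{2} + \left(\left(98645 + 77872\right) - 92992\right)\right) = \left(-191529 - 140 \cdot 4^{2}\right) \left(384400 + \left(176517 - 92992\right)\right) = \left(-191529 - 2240\right) \left(384400 + 83525\right) = \left(-191529 - 2240\right) 467925 = \left(-193769\right) 467925 = -90669359325$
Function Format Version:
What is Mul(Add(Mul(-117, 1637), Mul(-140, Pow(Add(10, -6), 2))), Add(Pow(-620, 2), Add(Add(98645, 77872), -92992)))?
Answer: -90669359325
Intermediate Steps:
Mul(Add(Mul(-117, 1637), Mul(-140, Pow(Add(10, -6), 2))), Add(Pow(-620, 2), Add(Add(98645, 77872), -92992))) = Mul(Add(-191529, Mul(-140, Pow(4, 2))), Add(384400, Add(176517, -92992))) = Mul(Add(-191529, Mul(-140, 16)), Add(384400, 83525)) = Mul(Add(-191529, -2240), 467925) = Mul(-193769, 467925) = -90669359325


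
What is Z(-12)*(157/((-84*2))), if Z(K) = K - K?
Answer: 0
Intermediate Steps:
Z(K) = 0
Z(-12)*(157/((-84*2))) = 0*(157/((-84*2))) = 0*(157/(-168)) = 0*(157*(-1/168)) = 0*(-157/168) = 0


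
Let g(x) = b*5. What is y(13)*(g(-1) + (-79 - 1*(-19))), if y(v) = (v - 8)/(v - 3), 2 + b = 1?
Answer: -65/2 ≈ -32.500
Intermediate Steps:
b = -1 (b = -2 + 1 = -1)
y(v) = (-8 + v)/(-3 + v)
g(x) = -5 (g(x) = -1*5 = -5)
y(13)*(g(-1) + (-79 - 1*(-19))) = ((-8 + 13)/(-3 + 13))*(-5 + (-79 - 1*(-19))) = (5/10)*(-5 + (-79 + 19)) = ((⅒)*5)*(-5 - 60) = (½)*(-65) = -65/2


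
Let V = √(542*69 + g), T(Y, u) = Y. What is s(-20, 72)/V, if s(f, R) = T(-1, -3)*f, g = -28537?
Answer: 20*√8861/8861 ≈ 0.21247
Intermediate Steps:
s(f, R) = -f
V = √8861 (V = √(542*69 - 28537) = √(37398 - 28537) = √8861 ≈ 94.133)
s(-20, 72)/V = (-1*(-20))/(√8861) = 20*(√8861/8861) = 20*√8861/8861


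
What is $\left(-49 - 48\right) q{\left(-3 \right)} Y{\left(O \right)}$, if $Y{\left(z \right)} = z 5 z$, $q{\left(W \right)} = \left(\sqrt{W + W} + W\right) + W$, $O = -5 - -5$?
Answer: $0$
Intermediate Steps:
$O = 0$ ($O = -5 + 5 = 0$)
$q{\left(W \right)} = 2 W + \sqrt{2} \sqrt{W}$ ($q{\left(W \right)} = \left(\sqrt{2 W} + W\right) + W = \left(\sqrt{2} \sqrt{W} + W\right) + W = \left(W + \sqrt{2} \sqrt{W}\right) + W = 2 W + \sqrt{2} \sqrt{W}$)
$Y{\left(z \right)} = 5 z^{2}$ ($Y{\left(z \right)} = 5 z z = 5 z^{2}$)
$\left(-49 - 48\right) q{\left(-3 \right)} Y{\left(O \right)} = \left(-49 - 48\right) \left(2 \left(-3\right) + \sqrt{2} \sqrt{-3}\right) 5 \cdot 0^{2} = \left(-49 - 48\right) \left(-6 + \sqrt{2} i \sqrt{3}\right) 5 \cdot 0 = - 97 \left(-6 + i \sqrt{6}\right) 0 = \left(582 - 97 i \sqrt{6}\right) 0 = 0$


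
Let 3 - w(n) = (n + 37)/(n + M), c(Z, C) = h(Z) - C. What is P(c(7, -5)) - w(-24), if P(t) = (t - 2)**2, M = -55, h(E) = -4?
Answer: -171/79 ≈ -2.1646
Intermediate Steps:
c(Z, C) = -4 - C
P(t) = (-2 + t)**2
w(n) = 3 - (37 + n)/(-55 + n) (w(n) = 3 - (n + 37)/(n - 55) = 3 - (37 + n)/(-55 + n))
P(c(7, -5)) - w(-24) = (-2 + (-4 - 1*(-5)))**2 - 2*(-101 - 24)/(-55 - 24) = (-2 + (-4 + 5))**2 - 2*(-125)/(-79) = (-2 + 1)**2 - 2*(-1)*(-125)/79 = (-1)**2 - 1*250/79 = 1 - 250/79 = -171/79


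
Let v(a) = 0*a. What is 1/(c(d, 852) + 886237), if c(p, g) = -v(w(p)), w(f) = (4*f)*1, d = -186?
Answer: 1/886237 ≈ 1.1284e-6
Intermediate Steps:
w(f) = 4*f
v(a) = 0
c(p, g) = 0 (c(p, g) = -1*0 = 0)
1/(c(d, 852) + 886237) = 1/(0 + 886237) = 1/886237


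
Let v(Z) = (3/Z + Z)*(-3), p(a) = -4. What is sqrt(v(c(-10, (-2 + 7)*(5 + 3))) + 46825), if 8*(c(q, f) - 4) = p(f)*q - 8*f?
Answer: 7*sqrt(920173)/31 ≈ 216.61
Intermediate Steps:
c(q, f) = 4 - f - q/2 (c(q, f) = 4 + (-4*q - 8*f)/8 = 4 + (-8*f - 4*q)/8 = 4 + (-f - q/2) = 4 - f - q/2)
v(Z) = -9/Z - 3*Z (v(Z) = (Z + 3/Z)*(-3) = -9/Z - 3*Z)
sqrt(v(c(-10, (-2 + 7)*(5 + 3))) + 46825) = sqrt((-9/(4 - (-2 + 7)*(5 + 3) - 1/2*(-10)) - 3*(4 - (-2 + 7)*(5 + 3) - 1/2*(-10))) + 46825) = sqrt((-9/(4 - 5*8 + 5) - 3*(4 - 5*8 + 5)) + 46825) = sqrt((-9/(4 - 1*40 + 5) - 3*(4 - 1*40 + 5)) + 46825) = sqrt((-9/(4 - 40 + 5) - 3*(4 - 40 + 5)) + 46825) = sqrt((-9/(-31) - 3*(-31)) + 46825) = sqrt((-9*(-1/31) + 93) + 46825) = sqrt((9/31 + 93) + 46825) = sqrt(2892/31 + 46825) = sqrt(1454467/31) = 7*sqrt(920173)/31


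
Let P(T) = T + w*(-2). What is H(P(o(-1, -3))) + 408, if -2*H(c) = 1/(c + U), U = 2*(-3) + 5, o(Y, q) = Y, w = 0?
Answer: 1633/4 ≈ 408.25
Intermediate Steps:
U = -1 (U = -6 + 5 = -1)
P(T) = T (P(T) = T + 0*(-2) = T + 0 = T)
H(c) = -1/(2*(-1 + c)) (H(c) = -1/(2*(c - 1)) = -1/(2*(-1 + c)))
H(P(o(-1, -3))) + 408 = -1/(-2 + 2*(-1)) + 408 = -1/(-2 - 2) + 408 = -1/(-4) + 408 = -1*(-¼) + 408 = ¼ + 408 = 1633/4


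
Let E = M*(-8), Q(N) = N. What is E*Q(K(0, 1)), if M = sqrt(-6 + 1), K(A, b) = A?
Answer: 0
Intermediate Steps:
M = I*sqrt(5) (M = sqrt(-5) = I*sqrt(5) ≈ 2.2361*I)
E = -8*I*sqrt(5) (E = (I*sqrt(5))*(-8) = -8*I*sqrt(5) ≈ -17.889*I)
E*Q(K(0, 1)) = -8*I*sqrt(5)*0 = 0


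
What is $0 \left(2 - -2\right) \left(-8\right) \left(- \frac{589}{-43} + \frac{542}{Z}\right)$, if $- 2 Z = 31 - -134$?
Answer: $0$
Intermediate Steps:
$Z = - \frac{165}{2}$ ($Z = - \frac{31 - -134}{2} = - \frac{31 + 134}{2} = \left(- \frac{1}{2}\right) 165 = - \frac{165}{2} \approx -82.5$)
$0 \left(2 - -2\right) \left(-8\right) \left(- \frac{589}{-43} + \frac{542}{Z}\right) = 0 \left(2 - -2\right) \left(-8\right) \left(- \frac{589}{-43} + \frac{542}{- \frac{165}{2}}\right) = 0 \left(2 + 2\right) \left(-8\right) \left(\left(-589\right) \left(- \frac{1}{43}\right) + 542 \left(- \frac{2}{165}\right)\right) = 0 \cdot 4 \left(-8\right) \left(\frac{589}{43} - \frac{1084}{165}\right) = 0 \left(-8\right) \frac{50573}{7095} = 0 \cdot \frac{50573}{7095} = 0$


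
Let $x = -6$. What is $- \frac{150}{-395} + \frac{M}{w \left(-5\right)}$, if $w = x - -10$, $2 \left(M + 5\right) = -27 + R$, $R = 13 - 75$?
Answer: $\frac{9021}{3160} \approx 2.8547$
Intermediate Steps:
$R = -62$ ($R = 13 - 75 = -62$)
$M = - \frac{99}{2}$ ($M = -5 + \frac{-27 - 62}{2} = -5 + \frac{1}{2} \left(-89\right) = -5 - \frac{89}{2} = - \frac{99}{2} \approx -49.5$)
$w = 4$ ($w = -6 - -10 = -6 + 10 = 4$)
$- \frac{150}{-395} + \frac{M}{w \left(-5\right)} = - \frac{150}{-395} - \frac{99}{2 \cdot 4 \left(-5\right)} = \left(-150\right) \left(- \frac{1}{395}\right) - \frac{99}{2 \left(-20\right)} = \frac{30}{79} - - \frac{99}{40} = \frac{30}{79} + \frac{99}{40} = \frac{9021}{3160}$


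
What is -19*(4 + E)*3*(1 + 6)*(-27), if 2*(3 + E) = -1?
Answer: 10773/2 ≈ 5386.5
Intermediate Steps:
E = -7/2 (E = -3 + (½)*(-1) = -3 - ½ = -7/2 ≈ -3.5000)
-19*(4 + E)*3*(1 + 6)*(-27) = -19*(4 - 7/2)*3*(1 + 6)*(-27) = -19*3*7/2*(-27) = -19*21/2*(-27) = -399/2*(-27) = 10773/2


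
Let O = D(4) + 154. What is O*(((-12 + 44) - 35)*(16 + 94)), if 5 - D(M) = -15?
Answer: -57420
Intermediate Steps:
D(M) = 20 (D(M) = 5 - 1*(-15) = 5 + 15 = 20)
O = 174 (O = 20 + 154 = 174)
O*(((-12 + 44) - 35)*(16 + 94)) = 174*(((-12 + 44) - 35)*(16 + 94)) = 174*((32 - 35)*110) = 174*(-3*110) = 174*(-330) = -57420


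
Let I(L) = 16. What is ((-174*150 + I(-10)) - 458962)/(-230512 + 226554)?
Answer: 242523/1979 ≈ 122.55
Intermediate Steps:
((-174*150 + I(-10)) - 458962)/(-230512 + 226554) = ((-174*150 + 16) - 458962)/(-230512 + 226554) = ((-26100 + 16) - 458962)/(-3958) = (-26084 - 458962)*(-1/3958) = -485046*(-1/3958) = 242523/1979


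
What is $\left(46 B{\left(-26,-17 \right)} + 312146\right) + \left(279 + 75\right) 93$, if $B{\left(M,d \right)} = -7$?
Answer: $344746$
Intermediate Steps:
$\left(46 B{\left(-26,-17 \right)} + 312146\right) + \left(279 + 75\right) 93 = \left(46 \left(-7\right) + 312146\right) + \left(279 + 75\right) 93 = \left(-322 + 312146\right) + 354 \cdot 93 = 311824 + 32922 = 344746$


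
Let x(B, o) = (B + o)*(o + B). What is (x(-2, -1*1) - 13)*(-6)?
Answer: 24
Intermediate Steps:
x(B, o) = (B + o)² (x(B, o) = (B + o)*(B + o) = (B + o)²)
(x(-2, -1*1) - 13)*(-6) = ((-2 - 1*1)² - 13)*(-6) = ((-2 - 1)² - 13)*(-6) = ((-3)² - 13)*(-6) = (9 - 13)*(-6) = -4*(-6) = 24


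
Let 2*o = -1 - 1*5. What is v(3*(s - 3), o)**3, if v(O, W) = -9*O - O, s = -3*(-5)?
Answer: -46656000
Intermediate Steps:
o = -3 (o = (-1 - 1*5)/2 = (-1 - 5)/2 = (1/2)*(-6) = -3)
s = 15
v(O, W) = -10*O
v(3*(s - 3), o)**3 = (-30*(15 - 3))**3 = (-30*12)**3 = (-10*36)**3 = (-360)**3 = -46656000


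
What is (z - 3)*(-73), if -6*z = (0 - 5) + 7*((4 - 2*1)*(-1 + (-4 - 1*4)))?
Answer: -8249/6 ≈ -1374.8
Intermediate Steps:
z = 131/6 (z = -((0 - 5) + 7*((4 - 2*1)*(-1 + (-4 - 1*4))))/6 = -(-5 + 7*((4 - 2)*(-1 + (-4 - 4))))/6 = -(-5 + 7*(2*(-1 - 8)))/6 = -(-5 + 7*(2*(-9)))/6 = -(-5 + 7*(-18))/6 = -(-5 - 126)/6 = -⅙*(-131) = 131/6 ≈ 21.833)
(z - 3)*(-73) = (131/6 - 3)*(-73) = (113/6)*(-73) = -8249/6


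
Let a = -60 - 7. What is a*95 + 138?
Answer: -6227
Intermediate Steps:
a = -67
a*95 + 138 = -67*95 + 138 = -6365 + 138 = -6227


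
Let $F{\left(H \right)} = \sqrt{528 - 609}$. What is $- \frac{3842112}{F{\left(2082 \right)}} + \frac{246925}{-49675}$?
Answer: $- \frac{9877}{1987} + \frac{1280704 i}{3} \approx -4.9708 + 4.269 \cdot 10^{5} i$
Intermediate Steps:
$F{\left(H \right)} = 9 i$ ($F{\left(H \right)} = \sqrt{-81} = 9 i$)
$- \frac{3842112}{F{\left(2082 \right)}} + \frac{246925}{-49675} = - \frac{3842112}{9 i} + \frac{246925}{-49675} = - 3842112 \left(- \frac{i}{9}\right) + 246925 \left(- \frac{1}{49675}\right) = \frac{1280704 i}{3} - \frac{9877}{1987} = - \frac{9877}{1987} + \frac{1280704 i}{3}$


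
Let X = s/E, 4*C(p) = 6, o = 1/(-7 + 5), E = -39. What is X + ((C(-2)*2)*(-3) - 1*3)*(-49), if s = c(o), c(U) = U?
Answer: 45865/78 ≈ 588.01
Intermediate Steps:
o = -1/2 (o = 1/(-2) = -1/2 ≈ -0.50000)
s = -1/2 ≈ -0.50000
C(p) = 3/2 (C(p) = (1/4)*6 = 3/2)
X = 1/78 (X = -1/2/(-39) = -1/2*(-1/39) = 1/78 ≈ 0.012821)
X + ((C(-2)*2)*(-3) - 1*3)*(-49) = 1/78 + (((3/2)*2)*(-3) - 1*3)*(-49) = 1/78 + (3*(-3) - 3)*(-49) = 1/78 + (-9 - 3)*(-49) = 1/78 - 12*(-49) = 1/78 + 588 = 45865/78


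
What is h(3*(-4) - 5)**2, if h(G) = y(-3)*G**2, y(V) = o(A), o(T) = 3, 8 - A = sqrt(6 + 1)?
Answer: 751689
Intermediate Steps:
A = 8 - sqrt(7) (A = 8 - sqrt(6 + 1) = 8 - sqrt(7) ≈ 5.3542)
y(V) = 3
h(G) = 3*G**2
h(3*(-4) - 5)**2 = (3*(3*(-4) - 5)**2)**2 = (3*(-12 - 5)**2)**2 = (3*(-17)**2)**2 = (3*289)**2 = 867**2 = 751689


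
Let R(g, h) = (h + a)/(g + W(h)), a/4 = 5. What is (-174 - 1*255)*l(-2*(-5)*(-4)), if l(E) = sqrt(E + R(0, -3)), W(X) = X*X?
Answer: -1001*I*sqrt(7) ≈ -2648.4*I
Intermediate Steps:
W(X) = X**2
a = 20 (a = 4*5 = 20)
R(g, h) = (20 + h)/(g + h**2) (R(g, h) = (h + 20)/(g + h**2) = (20 + h)/(g + h**2))
l(E) = sqrt(17/9 + E) (l(E) = sqrt(E + (20 - 3)/(0 + (-3)**2)) = sqrt(E + 17/(0 + 9)) = sqrt(E + 17/9) = sqrt(17/9 + E))
(-174 - 1*255)*l(-2*(-5)*(-4)) = (-174 - 1*255)*(sqrt(17 + 9*(-2*(-5)*(-4)))/3) = (-174 - 255)*(sqrt(17 + 9*(10*(-4)))/3) = -143*sqrt(17 + 9*(-40)) = -143*sqrt(17 - 360) = -143*sqrt(-343) = -143*7*I*sqrt(7) = -1001*I*sqrt(7)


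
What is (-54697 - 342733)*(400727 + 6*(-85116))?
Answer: 43704979670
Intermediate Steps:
(-54697 - 342733)*(400727 + 6*(-85116)) = -397430*(400727 - 510696) = -397430*(-109969) = 43704979670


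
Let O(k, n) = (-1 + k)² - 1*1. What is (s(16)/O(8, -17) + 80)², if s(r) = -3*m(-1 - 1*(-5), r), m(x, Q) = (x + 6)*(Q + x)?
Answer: 18225/4 ≈ 4556.3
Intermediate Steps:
m(x, Q) = (6 + x)*(Q + x)
O(k, n) = -1 + (-1 + k)² (O(k, n) = (-1 + k)² - 1 = -1 + (-1 + k)²)
s(r) = -120 - 30*r (s(r) = -3*((-1 - 1*(-5))² + 6*r + 6*(-1 - 1*(-5)) + r*(-1 - 1*(-5))) = -3*((-1 + 5)² + 6*r + 6*(-1 + 5) + r*(-1 + 5)) = -3*(4² + 6*r + 6*4 + r*4) = -3*(16 + 6*r + 24 + 4*r) = -3*(40 + 10*r) = -120 - 30*r)
(s(16)/O(8, -17) + 80)² = ((-120 - 30*16)/((8*(-2 + 8))) + 80)² = ((-120 - 480)/((8*6)) + 80)² = (-600/48 + 80)² = (-600*1/48 + 80)² = (-25/2 + 80)² = (135/2)² = 18225/4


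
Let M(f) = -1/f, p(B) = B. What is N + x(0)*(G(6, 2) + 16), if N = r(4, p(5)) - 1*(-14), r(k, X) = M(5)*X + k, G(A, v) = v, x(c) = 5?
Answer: 107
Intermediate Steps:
r(k, X) = k - X/5 (r(k, X) = (-1/5)*X + k = (-1*1/5)*X + k = -X/5 + k = k - X/5)
N = 17 (N = (4 - 1/5*5) - 1*(-14) = (4 - 1) + 14 = 3 + 14 = 17)
N + x(0)*(G(6, 2) + 16) = 17 + 5*(2 + 16) = 17 + 5*18 = 17 + 90 = 107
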